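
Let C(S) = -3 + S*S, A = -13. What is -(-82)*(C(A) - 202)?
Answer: -2952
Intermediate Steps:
C(S) = -3 + S**2
-(-82)*(C(A) - 202) = -(-82)*((-3 + (-13)**2) - 202) = -(-82)*((-3 + 169) - 202) = -(-82)*(166 - 202) = -(-82)*(-36) = -1*2952 = -2952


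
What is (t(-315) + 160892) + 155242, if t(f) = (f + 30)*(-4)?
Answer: 317274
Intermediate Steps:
t(f) = -120 - 4*f (t(f) = (30 + f)*(-4) = -120 - 4*f)
(t(-315) + 160892) + 155242 = ((-120 - 4*(-315)) + 160892) + 155242 = ((-120 + 1260) + 160892) + 155242 = (1140 + 160892) + 155242 = 162032 + 155242 = 317274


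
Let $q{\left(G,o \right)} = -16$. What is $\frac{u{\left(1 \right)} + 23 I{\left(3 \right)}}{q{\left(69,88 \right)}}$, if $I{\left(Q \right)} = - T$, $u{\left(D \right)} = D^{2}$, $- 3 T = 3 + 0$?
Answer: $- \frac{3}{2} \approx -1.5$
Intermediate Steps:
$T = -1$ ($T = - \frac{3 + 0}{3} = \left(- \frac{1}{3}\right) 3 = -1$)
$I{\left(Q \right)} = 1$ ($I{\left(Q \right)} = \left(-1\right) \left(-1\right) = 1$)
$\frac{u{\left(1 \right)} + 23 I{\left(3 \right)}}{q{\left(69,88 \right)}} = \frac{1^{2} + 23 \cdot 1}{-16} = \left(1 + 23\right) \left(- \frac{1}{16}\right) = 24 \left(- \frac{1}{16}\right) = - \frac{3}{2}$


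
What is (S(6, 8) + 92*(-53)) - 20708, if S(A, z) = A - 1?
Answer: -25579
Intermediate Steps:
S(A, z) = -1 + A
(S(6, 8) + 92*(-53)) - 20708 = ((-1 + 6) + 92*(-53)) - 20708 = (5 - 4876) - 20708 = -4871 - 20708 = -25579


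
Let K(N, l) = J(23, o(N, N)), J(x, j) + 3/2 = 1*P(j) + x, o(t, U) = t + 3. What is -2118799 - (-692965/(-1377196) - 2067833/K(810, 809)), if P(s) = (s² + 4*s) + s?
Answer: -3881261129378360623/1831823548756 ≈ -2.1188e+6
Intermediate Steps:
o(t, U) = 3 + t
P(s) = s² + 5*s
J(x, j) = -3/2 + x + j*(5 + j) (J(x, j) = -3/2 + (1*(j*(5 + j)) + x) = -3/2 + (j*(5 + j) + x) = -3/2 + (x + j*(5 + j)) = -3/2 + x + j*(5 + j))
K(N, l) = 43/2 + (3 + N)*(8 + N) (K(N, l) = -3/2 + 23 + (3 + N)*(5 + (3 + N)) = -3/2 + 23 + (3 + N)*(8 + N) = 43/2 + (3 + N)*(8 + N))
-2118799 - (-692965/(-1377196) - 2067833/K(810, 809)) = -2118799 - (-692965/(-1377196) - 2067833/(91/2 + 810² + 11*810)) = -2118799 - (-692965*(-1/1377196) - 2067833/(91/2 + 656100 + 8910)) = -2118799 - (692965/1377196 - 2067833/1330111/2) = -2118799 - (692965/1377196 - 2067833*2/1330111) = -2118799 - (692965/1377196 - 4135666/1330111) = -2118799 - 1*(-4773902303421/1831823548756) = -2118799 + 4773902303421/1831823548756 = -3881261129378360623/1831823548756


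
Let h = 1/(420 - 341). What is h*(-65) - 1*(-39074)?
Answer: 3086781/79 ≈ 39073.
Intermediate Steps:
h = 1/79 ≈ 0.012658
h*(-65) - 1*(-39074) = (1/79)*(-65) - 1*(-39074) = -65/79 + 39074 = 3086781/79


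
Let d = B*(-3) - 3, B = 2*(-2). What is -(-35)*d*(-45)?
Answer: -14175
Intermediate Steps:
B = -4
d = 9 (d = -4*(-3) - 3 = 12 - 3 = 9)
-(-35)*d*(-45) = -(-35)*9*(-45) = -5*(-63)*(-45) = 315*(-45) = -14175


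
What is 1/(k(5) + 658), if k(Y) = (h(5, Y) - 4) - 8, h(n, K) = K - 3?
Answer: 1/648 ≈ 0.0015432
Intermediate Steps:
h(n, K) = -3 + K
k(Y) = -15 + Y (k(Y) = ((-3 + Y) - 4) - 8 = (-7 + Y) - 8 = -15 + Y)
1/(k(5) + 658) = 1/((-15 + 5) + 658) = 1/(-10 + 658) = 1/648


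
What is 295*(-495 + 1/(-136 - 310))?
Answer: -65127445/446 ≈ -1.4603e+5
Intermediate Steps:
295*(-495 + 1/(-136 - 310)) = 295*(-495 + 1/(-446)) = 295*(-495 - 1/446) = 295*(-220771/446) = -65127445/446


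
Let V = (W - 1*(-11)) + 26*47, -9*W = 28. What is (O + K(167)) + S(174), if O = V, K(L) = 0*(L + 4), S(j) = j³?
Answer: 47423285/9 ≈ 5.2693e+6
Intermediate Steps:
W = -28/9 (W = -⅑*28 = -28/9 ≈ -3.1111)
K(L) = 0 (K(L) = 0*(4 + L) = 0)
V = 11069/9 (V = (-28/9 - 1*(-11)) + 26*47 = (-28/9 + 11) + 1222 = 71/9 + 1222 = 11069/9 ≈ 1229.9)
O = 11069/9 ≈ 1229.9
(O + K(167)) + S(174) = (11069/9 + 0) + 174³ = 11069/9 + 5268024 = 47423285/9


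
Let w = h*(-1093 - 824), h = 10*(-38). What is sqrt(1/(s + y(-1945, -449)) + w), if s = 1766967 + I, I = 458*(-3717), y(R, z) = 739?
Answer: sqrt(777030507592330)/32660 ≈ 853.50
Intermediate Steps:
I = -1702386
h = -380
s = 64581 (s = 1766967 - 1702386 = 64581)
w = 728460 (w = -380*(-1093 - 824) = -380*(-1917) = 728460)
sqrt(1/(s + y(-1945, -449)) + w) = sqrt(1/(64581 + 739) + 728460) = sqrt(1/65320 + 728460) = sqrt(47583007201/65320) = sqrt(777030507592330)/32660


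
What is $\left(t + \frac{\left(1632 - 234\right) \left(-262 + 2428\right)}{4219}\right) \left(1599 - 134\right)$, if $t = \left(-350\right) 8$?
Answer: $- \frac{12870218380}{4219} \approx -3.0505 \cdot 10^{6}$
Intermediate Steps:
$t = -2800$
$\left(t + \frac{\left(1632 - 234\right) \left(-262 + 2428\right)}{4219}\right) \left(1599 - 134\right) = \left(-2800 + \frac{\left(1632 - 234\right) \left(-262 + 2428\right)}{4219}\right) \left(1599 - 134\right) = \left(-2800 + 1398 \cdot 2166 \cdot \frac{1}{4219}\right) 1465 = \left(-2800 + 3028068 \cdot \frac{1}{4219}\right) 1465 = \left(-2800 + \frac{3028068}{4219}\right) 1465 = \left(- \frac{8785132}{4219}\right) 1465 = - \frac{12870218380}{4219}$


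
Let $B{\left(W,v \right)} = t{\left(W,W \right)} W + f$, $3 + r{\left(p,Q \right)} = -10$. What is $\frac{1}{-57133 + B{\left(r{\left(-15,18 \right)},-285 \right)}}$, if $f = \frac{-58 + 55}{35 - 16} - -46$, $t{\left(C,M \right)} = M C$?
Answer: $- \frac{19}{1126399} \approx -1.6868 \cdot 10^{-5}$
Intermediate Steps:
$r{\left(p,Q \right)} = -13$ ($r{\left(p,Q \right)} = -3 - 10 = -13$)
$t{\left(C,M \right)} = C M$
$f = \frac{871}{19}$ ($f = - \frac{3}{19} + 46 = \frac{871}{19} \approx 45.842$)
$B{\left(W,v \right)} = \frac{871}{19} + W^{3}$ ($B{\left(W,v \right)} = W W W + \frac{871}{19} = W^{2} W + \frac{871}{19} = W^{3} + \frac{871}{19} = \frac{871}{19} + W^{3}$)
$\frac{1}{-57133 + B{\left(r{\left(-15,18 \right)},-285 \right)}} = \frac{1}{-57133 + \left(\frac{871}{19} + \left(-13\right)^{3}\right)} = \frac{1}{-57133 + \left(\frac{871}{19} - 2197\right)} = \frac{1}{-57133 - \frac{40872}{19}} = \frac{1}{- \frac{1126399}{19}} = - \frac{19}{1126399}$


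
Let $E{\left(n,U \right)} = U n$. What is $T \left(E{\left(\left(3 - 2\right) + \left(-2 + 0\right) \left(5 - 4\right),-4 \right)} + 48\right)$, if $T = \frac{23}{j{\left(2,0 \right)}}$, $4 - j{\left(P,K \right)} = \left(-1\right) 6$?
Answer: $\frac{598}{5} \approx 119.6$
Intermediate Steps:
$j{\left(P,K \right)} = 10$ ($j{\left(P,K \right)} = 4 - \left(-1\right) 6 = 4 - -6 = 4 + 6 = 10$)
$T = \frac{23}{10} \approx 2.3$
$T \left(E{\left(\left(3 - 2\right) + \left(-2 + 0\right) \left(5 - 4\right),-4 \right)} + 48\right) = \frac{23 \left(- 4 \left(\left(3 - 2\right) + \left(-2 + 0\right) \left(5 - 4\right)\right) + 48\right)}{10} = \frac{23 \left(- 4 \left(1 - 2\right) + 48\right)}{10} = \frac{23 \left(\left(-4\right) \left(-1\right) + 48\right)}{10} = \frac{23 \left(4 + 48\right)}{10} = \frac{23}{10} \cdot 52 = \frac{598}{5}$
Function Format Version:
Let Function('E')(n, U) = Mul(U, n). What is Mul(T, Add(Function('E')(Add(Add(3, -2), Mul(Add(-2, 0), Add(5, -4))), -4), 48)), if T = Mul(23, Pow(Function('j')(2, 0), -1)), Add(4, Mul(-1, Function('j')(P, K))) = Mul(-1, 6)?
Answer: Rational(598, 5) ≈ 119.60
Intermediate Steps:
Function('j')(P, K) = 10 (Function('j')(P, K) = Add(4, Mul(-1, Mul(-1, 6))) = Add(4, Mul(-1, -6)) = Add(4, 6) = 10)
T = Rational(23, 10) (T = Mul(23, Pow(10, -1)) = Mul(23, Rational(1, 10)) = Rational(23, 10) ≈ 2.3000)
Mul(T, Add(Function('E')(Add(Add(3, -2), Mul(Add(-2, 0), Add(5, -4))), -4), 48)) = Mul(Rational(23, 10), Add(Mul(-4, Add(Add(3, -2), Mul(Add(-2, 0), Add(5, -4)))), 48)) = Mul(Rational(23, 10), Add(Mul(-4, Add(1, Mul(-2, 1))), 48)) = Mul(Rational(23, 10), Add(Mul(-4, Add(1, -2)), 48)) = Mul(Rational(23, 10), Add(Mul(-4, -1), 48)) = Mul(Rational(23, 10), Add(4, 48)) = Mul(Rational(23, 10), 52) = Rational(598, 5)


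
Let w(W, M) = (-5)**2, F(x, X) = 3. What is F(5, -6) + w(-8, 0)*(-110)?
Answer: -2747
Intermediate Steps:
w(W, M) = 25
F(5, -6) + w(-8, 0)*(-110) = 3 + 25*(-110) = 3 - 2750 = -2747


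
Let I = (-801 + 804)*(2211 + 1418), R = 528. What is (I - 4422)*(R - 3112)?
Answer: -16705560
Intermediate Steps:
I = 10887 (I = 3*3629 = 10887)
(I - 4422)*(R - 3112) = (10887 - 4422)*(528 - 3112) = 6465*(-2584) = -16705560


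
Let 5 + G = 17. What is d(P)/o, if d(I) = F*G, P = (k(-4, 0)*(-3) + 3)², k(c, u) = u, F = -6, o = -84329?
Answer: 72/84329 ≈ 0.00085380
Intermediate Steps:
G = 12 (G = -5 + 17 = 12)
P = 9 (P = (0*(-3) + 3)² = (0 + 3)² = 3² = 9)
d(I) = -72 (d(I) = -6*12 = -72)
d(P)/o = -72/(-84329) = -72*(-1/84329) = 72/84329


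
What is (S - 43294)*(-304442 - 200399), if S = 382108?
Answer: -171047198574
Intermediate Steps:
(S - 43294)*(-304442 - 200399) = (382108 - 43294)*(-304442 - 200399) = 338814*(-504841) = -171047198574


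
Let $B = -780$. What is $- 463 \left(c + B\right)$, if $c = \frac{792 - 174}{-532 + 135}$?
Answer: $\frac{143658714}{397} \approx 3.6186 \cdot 10^{5}$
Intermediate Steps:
$c = - \frac{618}{397}$ ($c = \frac{618}{-397} = 618 \left(- \frac{1}{397}\right) = - \frac{618}{397} \approx -1.5567$)
$- 463 \left(c + B\right) = - 463 \left(- \frac{618}{397} - 780\right) = \left(-463\right) \left(- \frac{310278}{397}\right) = \frac{143658714}{397}$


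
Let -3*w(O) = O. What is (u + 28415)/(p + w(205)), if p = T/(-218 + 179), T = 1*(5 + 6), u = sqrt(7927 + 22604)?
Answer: -369395/892 - 13*sqrt(30531)/892 ≈ -416.67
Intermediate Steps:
u = sqrt(30531) ≈ 174.73
w(O) = -O/3
T = 11 (T = 1*11 = 11)
p = -11/39 (p = 11/(-218 + 179) = 11/(-39) = 11*(-1/39) = -11/39 ≈ -0.28205)
(u + 28415)/(p + w(205)) = (sqrt(30531) + 28415)/(-11/39 - 1/3*205) = (28415 + sqrt(30531))/(-11/39 - 205/3) = (28415 + sqrt(30531))/(-892/13) = (28415 + sqrt(30531))*(-13/892) = -369395/892 - 13*sqrt(30531)/892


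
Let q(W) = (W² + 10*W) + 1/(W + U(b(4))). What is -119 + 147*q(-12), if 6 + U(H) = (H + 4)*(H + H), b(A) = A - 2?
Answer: 6867/2 ≈ 3433.5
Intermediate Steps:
b(A) = -2 + A
U(H) = -6 + 2*H*(4 + H) (U(H) = -6 + (H + 4)*(H + H) = -6 + (4 + H)*(2*H) = -6 + 2*H*(4 + H))
q(W) = W² + 1/(18 + W) + 10*W (q(W) = (W² + 10*W) + 1/(W + (-6 + 2*(-2 + 4)² + 8*(-2 + 4))) = (W² + 10*W) + 1/(W + (-6 + 2*2² + 8*2)) = (W² + 10*W) + 1/(W + (-6 + 2*4 + 16)) = (W² + 10*W) + 1/(W + (-6 + 8 + 16)) = (W² + 10*W) + 1/(W + 18) = (W² + 10*W) + 1/(18 + W) = W² + 1/(18 + W) + 10*W)
-119 + 147*q(-12) = -119 + 147*((1 + (-12)³ + 28*(-12)² + 180*(-12))/(18 - 12)) = -119 + 147*((1 - 1728 + 28*144 - 2160)/6) = -119 + 147*((1 - 1728 + 4032 - 2160)/6) = -119 + 147*((⅙)*145) = -119 + 147*(145/6) = -119 + 7105/2 = 6867/2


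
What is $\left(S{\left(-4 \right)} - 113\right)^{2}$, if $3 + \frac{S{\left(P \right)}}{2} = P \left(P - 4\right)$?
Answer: $3025$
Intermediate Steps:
$S{\left(P \right)} = -6 + 2 P \left(-4 + P\right)$ ($S{\left(P \right)} = -6 + 2 P \left(P - 4\right) = -6 + 2 P \left(-4 + P\right)$)
$\left(S{\left(-4 \right)} - 113\right)^{2} = \left(\left(-6 - -32 + 2 \left(-4\right)^{2}\right) - 113\right)^{2} = \left(\left(-6 + 32 + 2 \cdot 16\right) - 113\right)^{2} = \left(\left(-6 + 32 + 32\right) - 113\right)^{2} = \left(58 - 113\right)^{2} = \left(-55\right)^{2} = 3025$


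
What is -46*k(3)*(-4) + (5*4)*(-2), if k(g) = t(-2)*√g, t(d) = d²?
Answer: -40 + 736*√3 ≈ 1234.8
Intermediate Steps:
k(g) = 4*√g (k(g) = (-2)²*√g = 4*√g)
-46*k(3)*(-4) + (5*4)*(-2) = -46*4*√3*(-4) + (5*4)*(-2) = -(-736)*√3 + 20*(-2) = 736*√3 - 40 = -40 + 736*√3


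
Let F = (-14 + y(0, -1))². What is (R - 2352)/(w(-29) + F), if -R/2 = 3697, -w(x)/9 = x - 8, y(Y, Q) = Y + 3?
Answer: -4873/227 ≈ -21.467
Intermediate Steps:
y(Y, Q) = 3 + Y
w(x) = 72 - 9*x (w(x) = -9*(x - 8) = -9*(-8 + x) = 72 - 9*x)
F = 121 (F = (-14 + (3 + 0))² = (-14 + 3)² = (-11)² = 121)
R = -7394 (R = -2*3697 = -7394)
(R - 2352)/(w(-29) + F) = (-7394 - 2352)/((72 - 9*(-29)) + 121) = -9746/((72 + 261) + 121) = -9746/(333 + 121) = -9746/454 = -9746*1/454 = -4873/227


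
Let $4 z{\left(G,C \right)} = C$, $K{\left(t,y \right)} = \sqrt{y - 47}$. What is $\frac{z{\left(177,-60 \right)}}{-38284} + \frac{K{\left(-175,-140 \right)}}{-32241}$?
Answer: $\frac{15}{38284} - \frac{i \sqrt{187}}{32241} \approx 0.00039181 - 0.00042414 i$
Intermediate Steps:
$K{\left(t,y \right)} = \sqrt{-47 + y}$
$z{\left(G,C \right)} = \frac{C}{4}$
$\frac{z{\left(177,-60 \right)}}{-38284} + \frac{K{\left(-175,-140 \right)}}{-32241} = \frac{\frac{1}{4} \left(-60\right)}{-38284} + \frac{\sqrt{-47 - 140}}{-32241} = \left(-15\right) \left(- \frac{1}{38284}\right) + \sqrt{-187} \left(- \frac{1}{32241}\right) = \frac{15}{38284} + i \sqrt{187} \left(- \frac{1}{32241}\right) = \frac{15}{38284} - \frac{i \sqrt{187}}{32241}$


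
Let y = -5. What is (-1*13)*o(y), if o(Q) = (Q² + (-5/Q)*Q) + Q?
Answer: -195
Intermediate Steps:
o(Q) = -5 + Q + Q² (o(Q) = (Q² - 5) + Q = (-5 + Q²) + Q = -5 + Q + Q²)
(-1*13)*o(y) = (-1*13)*(-5 - 5 + (-5)²) = -13*(-5 - 5 + 25) = -13*15 = -195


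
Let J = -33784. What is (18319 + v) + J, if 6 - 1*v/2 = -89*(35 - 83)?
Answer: -23997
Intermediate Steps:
v = -8532 (v = 12 - (-178)*(35 - 83) = 12 - (-178)*(-48) = 12 - 2*4272 = 12 - 8544 = -8532)
(18319 + v) + J = (18319 - 8532) - 33784 = 9787 - 33784 = -23997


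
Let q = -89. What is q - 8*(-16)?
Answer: 39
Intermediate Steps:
q - 8*(-16) = -89 - 8*(-16) = -89 + 128 = 39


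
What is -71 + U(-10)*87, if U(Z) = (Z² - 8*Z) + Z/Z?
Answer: 15676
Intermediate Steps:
U(Z) = 1 + Z² - 8*Z (U(Z) = (Z² - 8*Z) + 1 = 1 + Z² - 8*Z)
-71 + U(-10)*87 = -71 + (1 + (-10)² - 8*(-10))*87 = -71 + (1 + 100 + 80)*87 = -71 + 181*87 = -71 + 15747 = 15676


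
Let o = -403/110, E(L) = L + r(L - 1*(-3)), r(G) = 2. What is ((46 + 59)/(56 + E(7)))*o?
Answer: -651/110 ≈ -5.9182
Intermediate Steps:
E(L) = 2 + L (E(L) = L + 2 = 2 + L)
o = -403/110 (o = -403*1/110 = -403/110 ≈ -3.6636)
((46 + 59)/(56 + E(7)))*o = ((46 + 59)/(56 + (2 + 7)))*(-403/110) = (105/(56 + 9))*(-403/110) = (105/65)*(-403/110) = (105*(1/65))*(-403/110) = (21/13)*(-403/110) = -651/110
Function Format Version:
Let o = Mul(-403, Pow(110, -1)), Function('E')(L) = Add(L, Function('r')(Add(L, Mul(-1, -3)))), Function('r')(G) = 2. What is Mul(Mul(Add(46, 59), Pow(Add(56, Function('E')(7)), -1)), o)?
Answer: Rational(-651, 110) ≈ -5.9182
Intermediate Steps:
Function('E')(L) = Add(2, L) (Function('E')(L) = Add(L, 2) = Add(2, L))
o = Rational(-403, 110) (o = Mul(-403, Rational(1, 110)) = Rational(-403, 110) ≈ -3.6636)
Mul(Mul(Add(46, 59), Pow(Add(56, Function('E')(7)), -1)), o) = Mul(Mul(Add(46, 59), Pow(Add(56, Add(2, 7)), -1)), Rational(-403, 110)) = Mul(Mul(105, Pow(Add(56, 9), -1)), Rational(-403, 110)) = Mul(Mul(105, Pow(65, -1)), Rational(-403, 110)) = Mul(Mul(105, Rational(1, 65)), Rational(-403, 110)) = Mul(Rational(21, 13), Rational(-403, 110)) = Rational(-651, 110)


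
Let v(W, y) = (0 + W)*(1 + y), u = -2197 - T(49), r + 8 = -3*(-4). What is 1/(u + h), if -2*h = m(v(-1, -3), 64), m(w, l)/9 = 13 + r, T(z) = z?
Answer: -2/4645 ≈ -0.00043057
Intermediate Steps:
r = 4 (r = -8 - 3*(-4) = -8 + 12 = 4)
u = -2246 (u = -2197 - 1*49 = -2197 - 49 = -2246)
v(W, y) = W*(1 + y)
m(w, l) = 153 (m(w, l) = 9*(13 + 4) = 9*17 = 153)
h = -153/2 (h = -½*153 = -153/2 ≈ -76.500)
1/(u + h) = 1/(-2246 - 153/2) = 1/(-4645/2) = -2/4645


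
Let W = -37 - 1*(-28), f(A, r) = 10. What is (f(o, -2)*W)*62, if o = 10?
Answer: -5580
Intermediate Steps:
W = -9 (W = -37 + 28 = -9)
(f(o, -2)*W)*62 = (10*(-9))*62 = -90*62 = -5580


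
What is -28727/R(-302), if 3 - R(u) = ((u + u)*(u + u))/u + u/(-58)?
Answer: -833083/34968 ≈ -23.824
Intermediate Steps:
R(u) = 3 - 231*u/58 (R(u) = 3 - (((u + u)*(u + u))/u + u/(-58)) = 3 - (((2*u)*(2*u))/u + u*(-1/58)) = 3 - ((4*u**2)/u - u/58) = 3 - (4*u - u/58) = 3 - 231*u/58)
-28727/R(-302) = -28727/(3 - 231/58*(-302)) = -28727/(3 + 34881/29) = -28727/34968/29 = -28727*29/34968 = -833083/34968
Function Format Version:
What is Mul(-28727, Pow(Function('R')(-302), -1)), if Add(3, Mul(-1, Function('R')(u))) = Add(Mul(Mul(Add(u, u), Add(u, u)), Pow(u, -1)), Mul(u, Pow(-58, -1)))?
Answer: Rational(-833083, 34968) ≈ -23.824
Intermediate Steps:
Function('R')(u) = Add(3, Mul(Rational(-231, 58), u)) (Function('R')(u) = Add(3, Mul(-1, Add(Mul(Mul(Add(u, u), Add(u, u)), Pow(u, -1)), Mul(u, Pow(-58, -1))))) = Add(3, Mul(-1, Add(Mul(Mul(Mul(2, u), Mul(2, u)), Pow(u, -1)), Mul(u, Rational(-1, 58))))) = Add(3, Mul(-1, Add(Mul(Mul(4, Pow(u, 2)), Pow(u, -1)), Mul(Rational(-1, 58), u)))) = Add(3, Mul(-1, Add(Mul(4, u), Mul(Rational(-1, 58), u)))) = Add(3, Mul(-1, Mul(Rational(231, 58), u))) = Add(3, Mul(Rational(-231, 58), u)))
Mul(-28727, Pow(Function('R')(-302), -1)) = Mul(-28727, Pow(Add(3, Mul(Rational(-231, 58), -302)), -1)) = Mul(-28727, Pow(Add(3, Rational(34881, 29)), -1)) = Mul(-28727, Pow(Rational(34968, 29), -1)) = Mul(-28727, Rational(29, 34968)) = Rational(-833083, 34968)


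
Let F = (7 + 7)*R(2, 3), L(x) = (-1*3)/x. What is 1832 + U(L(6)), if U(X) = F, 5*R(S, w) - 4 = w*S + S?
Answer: 9328/5 ≈ 1865.6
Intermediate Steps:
L(x) = -3/x
R(S, w) = ⅘ + S/5 + S*w/5 (R(S, w) = ⅘ + (w*S + S)/5 = ⅘ + (S*w + S)/5 = ⅘ + (S + S*w)/5 = ⅘ + (S/5 + S*w/5) = ⅘ + S/5 + S*w/5)
F = 168/5 (F = (7 + 7)*(⅘ + (⅕)*2 + (⅕)*2*3) = 14*(⅘ + ⅖ + 6/5) = 14*(12/5) = 168/5 ≈ 33.600)
U(X) = 168/5
1832 + U(L(6)) = 1832 + 168/5 = 9328/5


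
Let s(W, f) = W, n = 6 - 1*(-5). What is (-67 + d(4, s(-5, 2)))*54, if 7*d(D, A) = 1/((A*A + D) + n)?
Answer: -506493/140 ≈ -3617.8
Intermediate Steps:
n = 11 (n = 6 + 5 = 11)
d(D, A) = 1/(7*(11 + D + A²)) (d(D, A) = 1/(7*((A*A + D) + 11)) = 1/(7*((A² + D) + 11)) = 1/(7*((D + A²) + 11)) = 1/(7*(11 + D + A²)))
(-67 + d(4, s(-5, 2)))*54 = (-67 + 1/(7*(11 + 4 + (-5)²)))*54 = (-67 + 1/(7*(11 + 4 + 25)))*54 = (-67 + (⅐)/40)*54 = (-67 + (⅐)*(1/40))*54 = (-67 + 1/280)*54 = -18759/280*54 = -506493/140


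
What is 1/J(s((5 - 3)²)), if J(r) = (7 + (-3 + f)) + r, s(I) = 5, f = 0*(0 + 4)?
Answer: ⅑ ≈ 0.11111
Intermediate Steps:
f = 0 (f = 0*4 = 0)
J(r) = 4 + r (J(r) = (7 + (-3 + 0)) + r = (7 - 3) + r = 4 + r)
1/J(s((5 - 3)²)) = 1/(4 + 5) = 1/9 = ⅑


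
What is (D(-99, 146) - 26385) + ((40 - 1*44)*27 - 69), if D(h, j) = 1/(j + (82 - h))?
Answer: -8685773/327 ≈ -26562.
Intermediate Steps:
D(h, j) = 1/(82 + j - h)
(D(-99, 146) - 26385) + ((40 - 1*44)*27 - 69) = (1/(82 + 146 - 1*(-99)) - 26385) + ((40 - 1*44)*27 - 69) = (1/(82 + 146 + 99) - 26385) + ((40 - 44)*27 - 69) = (1/327 - 26385) + (-4*27 - 69) = (1/327 - 26385) + (-108 - 69) = -8627894/327 - 177 = -8685773/327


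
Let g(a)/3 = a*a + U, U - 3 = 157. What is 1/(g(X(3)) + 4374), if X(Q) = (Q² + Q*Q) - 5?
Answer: 1/5361 ≈ 0.00018653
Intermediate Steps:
U = 160 (U = 3 + 157 = 160)
X(Q) = -5 + 2*Q² (X(Q) = (Q² + Q²) - 5 = 2*Q² - 5 = -5 + 2*Q²)
g(a) = 480 + 3*a² (g(a) = 3*(a*a + 160) = 3*(a² + 160) = 3*(160 + a²) = 480 + 3*a²)
1/(g(X(3)) + 4374) = 1/((480 + 3*(-5 + 2*3²)²) + 4374) = 1/((480 + 3*(-5 + 2*9)²) + 4374) = 1/((480 + 3*(-5 + 18)²) + 4374) = 1/((480 + 3*13²) + 4374) = 1/((480 + 3*169) + 4374) = 1/((480 + 507) + 4374) = 1/(987 + 4374) = 1/5361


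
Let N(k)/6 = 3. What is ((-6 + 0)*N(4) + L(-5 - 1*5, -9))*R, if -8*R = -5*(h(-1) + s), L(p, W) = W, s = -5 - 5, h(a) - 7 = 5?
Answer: -585/4 ≈ -146.25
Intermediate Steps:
h(a) = 12 (h(a) = 7 + 5 = 12)
s = -10
N(k) = 18 (N(k) = 6*3 = 18)
R = 5/4 (R = -(-5)*(12 - 10)/8 = -(-5)*2/8 = -1/8*(-10) = 5/4 ≈ 1.2500)
((-6 + 0)*N(4) + L(-5 - 1*5, -9))*R = ((-6 + 0)*18 - 9)*(5/4) = (-6*18 - 9)*(5/4) = (-108 - 9)*(5/4) = -117*5/4 = -585/4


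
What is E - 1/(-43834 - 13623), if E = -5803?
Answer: -333422970/57457 ≈ -5803.0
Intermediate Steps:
E - 1/(-43834 - 13623) = -5803 - 1/(-43834 - 13623) = -5803 - 1/(-57457) = -5803 - 1*(-1/57457) = -5803 + 1/57457 = -333422970/57457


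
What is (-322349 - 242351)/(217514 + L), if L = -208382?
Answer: -141175/2283 ≈ -61.838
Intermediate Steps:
(-322349 - 242351)/(217514 + L) = (-322349 - 242351)/(217514 - 208382) = -564700/9132 = -564700*1/9132 = -141175/2283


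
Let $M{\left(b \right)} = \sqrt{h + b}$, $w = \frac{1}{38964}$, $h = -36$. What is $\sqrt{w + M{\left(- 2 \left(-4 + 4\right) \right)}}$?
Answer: $\frac{\sqrt{9741 + 2277289944 i}}{19482} \approx 1.7321 + 1.732 i$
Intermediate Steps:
$w = \frac{1}{38964} \approx 2.5665 \cdot 10^{-5}$
$M{\left(b \right)} = \sqrt{-36 + b}$
$\sqrt{w + M{\left(- 2 \left(-4 + 4\right) \right)}} = \sqrt{\frac{1}{38964} + \sqrt{-36 - 2 \left(-4 + 4\right)}} = \sqrt{\frac{1}{38964} + \sqrt{-36 - 0}} = \sqrt{\frac{1}{38964} + \sqrt{-36 + 0}} = \sqrt{\frac{1}{38964} + \sqrt{-36}} = \sqrt{\frac{1}{38964} + 6 i}$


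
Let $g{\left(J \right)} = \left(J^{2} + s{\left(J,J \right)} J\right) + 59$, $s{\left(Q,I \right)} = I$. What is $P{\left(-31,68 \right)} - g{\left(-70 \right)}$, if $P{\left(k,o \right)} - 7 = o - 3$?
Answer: $-9787$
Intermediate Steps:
$P{\left(k,o \right)} = 4 + o$ ($P{\left(k,o \right)} = 7 + \left(o - 3\right) = 7 + \left(-3 + o\right) = 4 + o$)
$g{\left(J \right)} = 59 + 2 J^{2}$ ($g{\left(J \right)} = \left(J^{2} + J J\right) + 59 = \left(J^{2} + J^{2}\right) + 59 = 2 J^{2} + 59 = 59 + 2 J^{2}$)
$P{\left(-31,68 \right)} - g{\left(-70 \right)} = \left(4 + 68\right) - \left(59 + 2 \left(-70\right)^{2}\right) = 72 - \left(59 + 2 \cdot 4900\right) = 72 - \left(59 + 9800\right) = 72 - 9859 = -9787$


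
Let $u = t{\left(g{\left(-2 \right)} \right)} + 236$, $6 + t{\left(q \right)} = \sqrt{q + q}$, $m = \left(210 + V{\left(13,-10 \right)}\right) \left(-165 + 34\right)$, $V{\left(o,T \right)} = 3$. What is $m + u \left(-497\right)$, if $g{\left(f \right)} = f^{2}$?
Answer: $-142213 - 994 \sqrt{2} \approx -1.4362 \cdot 10^{5}$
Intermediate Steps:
$m = -27903$ ($m = \left(210 + 3\right) \left(-165 + 34\right) = 213 \left(-131\right) = -27903$)
$t{\left(q \right)} = -6 + \sqrt{2} \sqrt{q}$ ($t{\left(q \right)} = -6 + \sqrt{q + q} = -6 + \sqrt{2 q} = -6 + \sqrt{2} \sqrt{q}$)
$u = 230 + 2 \sqrt{2}$ ($u = \left(-6 + \sqrt{2} \sqrt{\left(-2\right)^{2}}\right) + 236 = \left(-6 + \sqrt{2} \sqrt{4}\right) + 236 = \left(-6 + \sqrt{2} \cdot 2\right) + 236 = \left(-6 + 2 \sqrt{2}\right) + 236 = 230 + 2 \sqrt{2} \approx 232.83$)
$m + u \left(-497\right) = -27903 + \left(230 + 2 \sqrt{2}\right) \left(-497\right) = -27903 - \left(114310 + 994 \sqrt{2}\right) = -142213 - 994 \sqrt{2}$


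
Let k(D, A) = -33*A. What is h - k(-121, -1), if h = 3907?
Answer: 3874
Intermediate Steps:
h - k(-121, -1) = 3907 - (-33)*(-1) = 3907 - 1*33 = 3907 - 33 = 3874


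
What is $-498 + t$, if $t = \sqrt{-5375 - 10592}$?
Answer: $-498 + i \sqrt{15967} \approx -498.0 + 126.36 i$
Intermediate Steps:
$t = i \sqrt{15967}$ ($t = \sqrt{-15967} = i \sqrt{15967} \approx 126.36 i$)
$-498 + t = -498 + i \sqrt{15967}$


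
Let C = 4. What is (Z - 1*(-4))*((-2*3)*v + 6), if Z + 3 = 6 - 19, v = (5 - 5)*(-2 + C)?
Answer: -72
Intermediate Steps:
v = 0 (v = (5 - 5)*(-2 + 4) = 0*2 = 0)
Z = -16 (Z = -3 + (6 - 19) = -3 - 13 = -16)
(Z - 1*(-4))*((-2*3)*v + 6) = (-16 - 1*(-4))*(-2*3*0 + 6) = (-16 + 4)*(-6*0 + 6) = -12*(0 + 6) = -12*6 = -72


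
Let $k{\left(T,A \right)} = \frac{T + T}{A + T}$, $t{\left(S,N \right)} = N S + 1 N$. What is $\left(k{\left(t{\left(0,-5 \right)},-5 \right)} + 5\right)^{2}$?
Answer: $36$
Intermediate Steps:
$t{\left(S,N \right)} = N + N S$ ($t{\left(S,N \right)} = N S + N = N + N S$)
$k{\left(T,A \right)} = \frac{2 T}{A + T}$
$\left(k{\left(t{\left(0,-5 \right)},-5 \right)} + 5\right)^{2} = \left(\frac{2 \left(- 5 \left(1 + 0\right)\right)}{-5 - 5 \left(1 + 0\right)} + 5\right)^{2} = \left(\frac{2 \left(\left(-5\right) 1\right)}{-5 - 5} + 5\right)^{2} = \left(2 \left(-5\right) \frac{1}{-5 - 5} + 5\right)^{2} = \left(2 \left(-5\right) \frac{1}{-10} + 5\right)^{2} = \left(2 \left(-5\right) \left(- \frac{1}{10}\right) + 5\right)^{2} = \left(1 + 5\right)^{2} = 6^{2} = 36$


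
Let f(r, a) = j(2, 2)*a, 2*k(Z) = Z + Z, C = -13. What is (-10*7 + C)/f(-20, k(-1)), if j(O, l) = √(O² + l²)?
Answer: 83*√2/4 ≈ 29.345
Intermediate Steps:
k(Z) = Z (k(Z) = (Z + Z)/2 = (2*Z)/2 = Z)
f(r, a) = 2*a*√2 (f(r, a) = √(2² + 2²)*a = √(4 + 4)*a = √8*a = (2*√2)*a = 2*a*√2)
(-10*7 + C)/f(-20, k(-1)) = (-10*7 - 13)/((2*(-1)*√2)) = (-70 - 13)/((-2*√2)) = -(-83)*√2/4 = 83*√2/4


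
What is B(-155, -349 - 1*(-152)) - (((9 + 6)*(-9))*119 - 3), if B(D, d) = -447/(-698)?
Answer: 11215911/698 ≈ 16069.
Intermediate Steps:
B(D, d) = 447/698 (B(D, d) = -447*(-1/698) = 447/698)
B(-155, -349 - 1*(-152)) - (((9 + 6)*(-9))*119 - 3) = 447/698 - (((9 + 6)*(-9))*119 - 3) = 447/698 - ((15*(-9))*119 - 3) = 447/698 - (-135*119 - 3) = 447/698 - (-16065 - 3) = 447/698 - 1*(-16068) = 447/698 + 16068 = 11215911/698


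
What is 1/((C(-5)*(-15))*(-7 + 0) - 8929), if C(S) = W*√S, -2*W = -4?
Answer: -8929/79947541 - 210*I*√5/79947541 ≈ -0.00011169 - 5.8735e-6*I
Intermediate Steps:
W = 2 (W = -½*(-4) = 2)
C(S) = 2*√S
1/((C(-5)*(-15))*(-7 + 0) - 8929) = 1/(((2*√(-5))*(-15))*(-7 + 0) - 8929) = 1/(((2*(I*√5))*(-15))*(-7) - 8929) = 1/(((2*I*√5)*(-15))*(-7) - 8929) = 1/(-30*I*√5*(-7) - 8929) = 1/(210*I*√5 - 8929) = 1/(-8929 + 210*I*√5)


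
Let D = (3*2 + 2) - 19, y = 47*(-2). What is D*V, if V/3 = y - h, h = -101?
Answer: -231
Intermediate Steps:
y = -94
V = 21 (V = 3*(-94 - 1*(-101)) = 3*(-94 + 101) = 3*7 = 21)
D = -11 (D = (6 + 2) - 19 = 8 - 19 = -11)
D*V = -11*21 = -231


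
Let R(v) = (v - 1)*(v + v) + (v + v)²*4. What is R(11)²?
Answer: 4648336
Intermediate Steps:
R(v) = 16*v² + 2*v*(-1 + v) (R(v) = (-1 + v)*(2*v) + (2*v)²*4 = 2*v*(-1 + v) + (4*v²)*4 = 2*v*(-1 + v) + 16*v² = 16*v² + 2*v*(-1 + v))
R(11)² = (2*11*(-1 + 9*11))² = (2*11*(-1 + 99))² = (2*11*98)² = 2156² = 4648336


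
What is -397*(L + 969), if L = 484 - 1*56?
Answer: -554609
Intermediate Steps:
L = 428 (L = 484 - 56 = 428)
-397*(L + 969) = -397*(428 + 969) = -397*1397 = -554609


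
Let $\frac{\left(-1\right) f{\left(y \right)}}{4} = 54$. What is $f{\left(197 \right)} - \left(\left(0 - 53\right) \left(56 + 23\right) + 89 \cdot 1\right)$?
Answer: $3882$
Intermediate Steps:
$f{\left(y \right)} = -216$ ($f{\left(y \right)} = \left(-4\right) 54 = -216$)
$f{\left(197 \right)} - \left(\left(0 - 53\right) \left(56 + 23\right) + 89 \cdot 1\right) = -216 - \left(\left(0 - 53\right) \left(56 + 23\right) + 89 \cdot 1\right) = -216 - \left(\left(-53\right) 79 + 89\right) = -216 - \left(-4187 + 89\right) = -216 - -4098 = -216 + 4098 = 3882$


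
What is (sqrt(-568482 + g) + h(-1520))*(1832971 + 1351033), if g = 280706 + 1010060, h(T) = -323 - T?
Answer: 3811252788 + 6368008*sqrt(180571) ≈ 6.5173e+9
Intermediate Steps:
g = 1290766
(sqrt(-568482 + g) + h(-1520))*(1832971 + 1351033) = (sqrt(-568482 + 1290766) + (-323 - 1*(-1520)))*(1832971 + 1351033) = (sqrt(722284) + (-323 + 1520))*3184004 = (2*sqrt(180571) + 1197)*3184004 = (1197 + 2*sqrt(180571))*3184004 = 3811252788 + 6368008*sqrt(180571)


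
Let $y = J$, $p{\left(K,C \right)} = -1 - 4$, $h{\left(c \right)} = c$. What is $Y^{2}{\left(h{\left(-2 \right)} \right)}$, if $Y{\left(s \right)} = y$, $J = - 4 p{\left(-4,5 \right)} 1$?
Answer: $400$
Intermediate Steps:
$p{\left(K,C \right)} = -5$ ($p{\left(K,C \right)} = -1 - 4 = -5$)
$J = 20$ ($J = \left(-4\right) \left(-5\right) 1 = 20 \cdot 1 = 20$)
$y = 20$
$Y{\left(s \right)} = 20$
$Y^{2}{\left(h{\left(-2 \right)} \right)} = 20^{2} = 400$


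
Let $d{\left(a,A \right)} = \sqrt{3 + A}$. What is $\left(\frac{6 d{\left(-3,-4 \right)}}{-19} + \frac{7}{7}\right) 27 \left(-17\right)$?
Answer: $-459 + \frac{2754 i}{19} \approx -459.0 + 144.95 i$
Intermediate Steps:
$\left(\frac{6 d{\left(-3,-4 \right)}}{-19} + \frac{7}{7}\right) 27 \left(-17\right) = \left(\frac{6 \sqrt{3 - 4}}{-19} + \frac{7}{7}\right) 27 \left(-17\right) = \left(6 \sqrt{-1} \left(- \frac{1}{19}\right) + 7 \cdot \frac{1}{7}\right) 27 \left(-17\right) = \left(6 i \left(- \frac{1}{19}\right) + 1\right) 27 \left(-17\right) = \left(- \frac{6 i}{19} + 1\right) 27 \left(-17\right) = \left(1 - \frac{6 i}{19}\right) 27 \left(-17\right) = \left(27 - \frac{162 i}{19}\right) \left(-17\right) = -459 + \frac{2754 i}{19}$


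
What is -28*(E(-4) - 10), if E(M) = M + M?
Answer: 504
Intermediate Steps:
E(M) = 2*M
-28*(E(-4) - 10) = -28*(2*(-4) - 10) = -28*(-8 - 10) = -28*(-18) = 504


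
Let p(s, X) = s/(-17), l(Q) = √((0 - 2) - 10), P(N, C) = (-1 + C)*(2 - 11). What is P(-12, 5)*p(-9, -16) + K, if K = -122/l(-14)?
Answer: -324/17 + 61*I*√3/3 ≈ -19.059 + 35.218*I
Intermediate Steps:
P(N, C) = 9 - 9*C (P(N, C) = (-1 + C)*(-9) = 9 - 9*C)
l(Q) = 2*I*√3 (l(Q) = √(-2 - 10) = √(-12) = 2*I*√3)
p(s, X) = -s/17 (p(s, X) = s*(-1/17) = -s/17)
K = 61*I*√3/3 (K = -122*(-I*√3/6) = -(-61)*I*√3/3 = 61*I*√3/3 ≈ 35.218*I)
P(-12, 5)*p(-9, -16) + K = (9 - 9*5)*(-1/17*(-9)) + 61*I*√3/3 = (9 - 45)*(9/17) + 61*I*√3/3 = -36*9/17 + 61*I*√3/3 = -324/17 + 61*I*√3/3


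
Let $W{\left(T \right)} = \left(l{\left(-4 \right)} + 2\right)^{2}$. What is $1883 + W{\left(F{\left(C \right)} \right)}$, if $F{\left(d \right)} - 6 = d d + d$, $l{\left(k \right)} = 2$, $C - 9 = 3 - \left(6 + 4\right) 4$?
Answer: $1899$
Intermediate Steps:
$C = -28$ ($C = 9 + \left(3 - \left(6 + 4\right) 4\right) = 9 + \left(3 - 10 \cdot 4\right) = 9 + \left(3 - 40\right) = 9 - 37 = -28$)
$F{\left(d \right)} = 6 + d + d^{2}$ ($F{\left(d \right)} = 6 + \left(d d + d\right) = 6 + \left(d^{2} + d\right) = 6 + \left(d + d^{2}\right) = 6 + d + d^{2}$)
$W{\left(T \right)} = 16$ ($W{\left(T \right)} = \left(2 + 2\right)^{2} = 4^{2} = 16$)
$1883 + W{\left(F{\left(C \right)} \right)} = 1883 + 16 = 1899$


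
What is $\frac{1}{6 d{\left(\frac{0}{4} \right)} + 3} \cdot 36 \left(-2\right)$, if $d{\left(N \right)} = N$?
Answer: $-24$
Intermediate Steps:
$\frac{1}{6 d{\left(\frac{0}{4} \right)} + 3} \cdot 36 \left(-2\right) = \frac{1}{6 \cdot \frac{0}{4} + 3} \cdot 36 \left(-2\right) = \frac{1}{6 \cdot 0 \cdot \frac{1}{4} + 3} \cdot 36 \left(-2\right) = \frac{1}{6 \cdot 0 + 3} \cdot 36 \left(-2\right) = \frac{1}{0 + 3} \cdot 36 \left(-2\right) = \frac{1}{3} \cdot 36 \left(-2\right) = 12 \left(-2\right) = -24$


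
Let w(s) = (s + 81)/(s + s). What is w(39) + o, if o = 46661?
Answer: 606613/13 ≈ 46663.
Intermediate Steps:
w(s) = (81 + s)/(2*s) (w(s) = (81 + s)/((2*s)) = (81 + s)*(1/(2*s)) = (81 + s)/(2*s))
w(39) + o = (1/2)*(81 + 39)/39 + 46661 = (1/2)*(1/39)*120 + 46661 = 20/13 + 46661 = 606613/13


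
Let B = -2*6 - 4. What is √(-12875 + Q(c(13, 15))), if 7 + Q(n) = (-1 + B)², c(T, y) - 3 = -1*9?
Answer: 7*I*√257 ≈ 112.22*I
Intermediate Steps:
B = -16 (B = -12 - 4 = -16)
c(T, y) = -6 (c(T, y) = 3 - 1*9 = 3 - 9 = -6)
Q(n) = 282 (Q(n) = -7 + (-1 - 16)² = -7 + (-17)² = -7 + 289 = 282)
√(-12875 + Q(c(13, 15))) = √(-12875 + 282) = √(-12593) = 7*I*√257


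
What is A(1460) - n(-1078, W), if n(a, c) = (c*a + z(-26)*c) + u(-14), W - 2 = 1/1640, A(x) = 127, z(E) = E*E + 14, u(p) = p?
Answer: 376067/410 ≈ 917.24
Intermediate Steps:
z(E) = 14 + E² (z(E) = E² + 14 = 14 + E²)
W = 3281/1640 (W = 2 + 1/1640 = 3281/1640 ≈ 2.0006)
n(a, c) = -14 + 690*c + a*c (n(a, c) = (c*a + (14 + (-26)²)*c) - 14 = (a*c + (14 + 676)*c) - 14 = (a*c + 690*c) - 14 = (690*c + a*c) - 14 = -14 + 690*c + a*c)
A(1460) - n(-1078, W) = 127 - (-14 + 690*(3281/1640) - 1078*3281/1640) = 127 - (-14 + 226389/164 - 1768459/820) = 127 - 1*(-323997/410) = 127 + 323997/410 = 376067/410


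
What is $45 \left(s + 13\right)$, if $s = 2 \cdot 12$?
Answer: $1665$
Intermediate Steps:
$s = 24$
$45 \left(s + 13\right) = 45 \left(24 + 13\right) = 45 \cdot 37 = 1665$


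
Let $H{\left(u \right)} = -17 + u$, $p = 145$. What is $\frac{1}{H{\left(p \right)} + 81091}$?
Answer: $\frac{1}{81219} \approx 1.2312 \cdot 10^{-5}$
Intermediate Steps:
$\frac{1}{H{\left(p \right)} + 81091} = \frac{1}{\left(-17 + 145\right) + 81091} = \frac{1}{128 + 81091} = \frac{1}{81219}$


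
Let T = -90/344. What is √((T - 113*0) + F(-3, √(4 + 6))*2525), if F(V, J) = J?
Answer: √(-1935 + 18674900*√10)/86 ≈ 89.356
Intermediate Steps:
T = -45/172 (T = -90*1/344 = -45/172 ≈ -0.26163)
√((T - 113*0) + F(-3, √(4 + 6))*2525) = √((-45/172 - 113*0) + √(4 + 6)*2525) = √((-45/172 + 0) + √10*2525) = √(-45/172 + 2525*√10)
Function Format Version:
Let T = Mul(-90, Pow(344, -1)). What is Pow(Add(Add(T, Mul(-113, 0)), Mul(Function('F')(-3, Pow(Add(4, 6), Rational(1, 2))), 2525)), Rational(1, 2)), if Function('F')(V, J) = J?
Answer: Mul(Rational(1, 86), Pow(Add(-1935, Mul(18674900, Pow(10, Rational(1, 2)))), Rational(1, 2))) ≈ 89.356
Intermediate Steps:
T = Rational(-45, 172) (T = Mul(-90, Rational(1, 344)) = Rational(-45, 172) ≈ -0.26163)
Pow(Add(Add(T, Mul(-113, 0)), Mul(Function('F')(-3, Pow(Add(4, 6), Rational(1, 2))), 2525)), Rational(1, 2)) = Pow(Add(Add(Rational(-45, 172), Mul(-113, 0)), Mul(Pow(Add(4, 6), Rational(1, 2)), 2525)), Rational(1, 2)) = Pow(Add(Add(Rational(-45, 172), 0), Mul(Pow(10, Rational(1, 2)), 2525)), Rational(1, 2)) = Pow(Add(Rational(-45, 172), Mul(2525, Pow(10, Rational(1, 2)))), Rational(1, 2))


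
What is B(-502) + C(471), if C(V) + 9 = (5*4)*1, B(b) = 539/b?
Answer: 4983/502 ≈ 9.9263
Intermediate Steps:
C(V) = 11 (C(V) = -9 + (5*4)*1 = -9 + 20*1 = -9 + 20 = 11)
B(-502) + C(471) = 539/(-502) + 11 = 539*(-1/502) + 11 = -539/502 + 11 = 4983/502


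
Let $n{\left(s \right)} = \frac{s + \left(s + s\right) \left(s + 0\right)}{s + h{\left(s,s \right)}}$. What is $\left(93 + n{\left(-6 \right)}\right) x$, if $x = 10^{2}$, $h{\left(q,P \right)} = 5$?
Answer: $2700$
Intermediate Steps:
$n{\left(s \right)} = \frac{s + 2 s^{2}}{5 + s}$ ($n{\left(s \right)} = \frac{s + \left(s + s\right) \left(s + 0\right)}{s + 5} = \frac{s + 2 s s}{5 + s} = \frac{s + 2 s^{2}}{5 + s}$)
$x = 100$
$\left(93 + n{\left(-6 \right)}\right) x = \left(93 - \frac{6 \left(1 + 2 \left(-6\right)\right)}{5 - 6}\right) 100 = \left(93 - \frac{6 \left(1 - 12\right)}{-1}\right) 100 = \left(93 - \left(-6\right) \left(-11\right)\right) 100 = \left(93 - 66\right) 100 = 27 \cdot 100 = 2700$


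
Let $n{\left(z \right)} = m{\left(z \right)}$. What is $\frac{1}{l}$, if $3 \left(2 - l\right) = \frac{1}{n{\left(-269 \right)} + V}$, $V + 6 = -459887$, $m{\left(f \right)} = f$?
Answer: $\frac{1380486}{2760973} \approx 0.5$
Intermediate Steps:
$n{\left(z \right)} = z$
$V = -459893$ ($V = -6 - 459887 = -459893$)
$l = \frac{2760973}{1380486}$ ($l = 2 - \frac{1}{3 \left(-269 - 459893\right)} = 2 - \frac{1}{3 \left(-460162\right)} = 2 - - \frac{1}{1380486} = 2 + \frac{1}{1380486} = \frac{2760973}{1380486} \approx 2.0$)
$\frac{1}{l} = \frac{1}{\frac{2760973}{1380486}} = \frac{1380486}{2760973}$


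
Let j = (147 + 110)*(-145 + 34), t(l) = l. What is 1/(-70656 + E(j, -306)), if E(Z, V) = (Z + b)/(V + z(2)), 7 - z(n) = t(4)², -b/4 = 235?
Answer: -315/22227173 ≈ -1.4172e-5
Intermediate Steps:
b = -940 (b = -4*235 = -940)
z(n) = -9 (z(n) = 7 - 1*4² = 7 - 1*16 = 7 - 16 = -9)
j = -28527 (j = 257*(-111) = -28527)
E(Z, V) = (-940 + Z)/(-9 + V) (E(Z, V) = (Z - 940)/(V - 9) = (-940 + Z)/(-9 + V))
1/(-70656 + E(j, -306)) = 1/(-70656 + (-940 - 28527)/(-9 - 306)) = 1/(-70656 - 29467/(-315)) = 1/(-70656 - 1/315*(-29467)) = 1/(-70656 + 29467/315) = 1/(-22227173/315) = -315/22227173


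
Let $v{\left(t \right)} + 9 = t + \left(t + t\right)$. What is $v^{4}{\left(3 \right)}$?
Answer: $0$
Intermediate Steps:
$v{\left(t \right)} = -9 + 3 t$ ($v{\left(t \right)} = -9 + \left(t + \left(t + t\right)\right) = -9 + \left(t + 2 t\right) = -9 + 3 t$)
$v^{4}{\left(3 \right)} = \left(-9 + 3 \cdot 3\right)^{4} = \left(-9 + 9\right)^{4} = 0^{4} = 0$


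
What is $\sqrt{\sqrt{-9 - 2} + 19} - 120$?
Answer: $-120 + \sqrt{19 + i \sqrt{11}} \approx -115.62 + 0.37901 i$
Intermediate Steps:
$\sqrt{\sqrt{-9 - 2} + 19} - 120 = \sqrt{\sqrt{-11} + 19} - 120 = \sqrt{i \sqrt{11} + 19} - 120 = \sqrt{19 + i \sqrt{11}} - 120 = -120 + \sqrt{19 + i \sqrt{11}}$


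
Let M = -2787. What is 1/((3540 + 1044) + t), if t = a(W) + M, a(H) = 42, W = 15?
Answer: 1/1839 ≈ 0.00054377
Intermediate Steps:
t = -2745 (t = 42 - 2787 = -2745)
1/((3540 + 1044) + t) = 1/((3540 + 1044) - 2745) = 1/(4584 - 2745) = 1/1839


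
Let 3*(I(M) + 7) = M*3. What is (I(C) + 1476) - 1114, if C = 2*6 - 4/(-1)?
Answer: 371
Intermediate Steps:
C = 16 (C = 12 - 4*(-1) = 12 + 4 = 16)
I(M) = -7 + M (I(M) = -7 + (M*3)/3 = -7 + (3*M)/3 = -7 + M)
(I(C) + 1476) - 1114 = ((-7 + 16) + 1476) - 1114 = (9 + 1476) - 1114 = 1485 - 1114 = 371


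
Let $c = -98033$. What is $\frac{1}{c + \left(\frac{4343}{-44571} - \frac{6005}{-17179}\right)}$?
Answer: $- \frac{765685209}{75062225053439} \approx -1.0201 \cdot 10^{-5}$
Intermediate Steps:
$\frac{1}{c + \left(\frac{4343}{-44571} - \frac{6005}{-17179}\right)} = \frac{1}{-98033 + \left(\frac{4343}{-44571} - \frac{6005}{-17179}\right)} = \frac{1}{-98033 + \left(4343 \left(- \frac{1}{44571}\right) - - \frac{6005}{17179}\right)} = \frac{1}{-98033 + \left(- \frac{4343}{44571} + \frac{6005}{17179}\right)} = \frac{1}{-98033 + \frac{193040458}{765685209}} = \frac{1}{- \frac{75062225053439}{765685209}} = - \frac{765685209}{75062225053439}$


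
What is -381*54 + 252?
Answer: -20322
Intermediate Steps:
-381*54 + 252 = -20574 + 252 = -20322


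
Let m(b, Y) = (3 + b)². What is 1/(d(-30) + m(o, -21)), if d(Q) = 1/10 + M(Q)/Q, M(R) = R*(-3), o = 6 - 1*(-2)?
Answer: 10/1181 ≈ 0.0084674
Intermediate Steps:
o = 8 (o = 6 + 2 = 8)
M(R) = -3*R
d(Q) = -29/10 (d(Q) = 1/10 + (-3*Q)/Q = 1*(⅒) - 3 = ⅒ - 3 = -29/10)
1/(d(-30) + m(o, -21)) = 1/(-29/10 + (3 + 8)²) = 1/(-29/10 + 11²) = 1/(-29/10 + 121) = 1/(1181/10) = 10/1181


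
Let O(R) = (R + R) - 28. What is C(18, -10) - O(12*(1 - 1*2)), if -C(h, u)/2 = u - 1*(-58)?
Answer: -44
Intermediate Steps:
C(h, u) = -116 - 2*u (C(h, u) = -2*(u - 1*(-58)) = -2*(u + 58) = -2*(58 + u) = -116 - 2*u)
O(R) = -28 + 2*R (O(R) = 2*R - 28 = -28 + 2*R)
C(18, -10) - O(12*(1 - 1*2)) = (-116 - 2*(-10)) - (-28 + 2*(12*(1 - 1*2))) = (-116 + 20) - (-28 + 2*(12*(1 - 2))) = -96 - (-28 + 2*(12*(-1))) = -96 - (-28 + 2*(-12)) = -96 - (-28 - 24) = -96 - 1*(-52) = -96 + 52 = -44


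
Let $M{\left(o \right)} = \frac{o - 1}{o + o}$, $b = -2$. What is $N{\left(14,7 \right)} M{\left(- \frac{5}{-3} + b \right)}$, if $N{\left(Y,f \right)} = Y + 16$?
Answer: $60$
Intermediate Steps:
$N{\left(Y,f \right)} = 16 + Y$
$M{\left(o \right)} = \frac{-1 + o}{2 o}$
$N{\left(14,7 \right)} M{\left(- \frac{5}{-3} + b \right)} = \left(16 + 14\right) \frac{-1 - \left(2 + \frac{5}{-3}\right)}{2 \left(- \frac{5}{-3} - 2\right)} = 30 \frac{-1 - \frac{1}{3}}{2 \left(\left(-5\right) \left(- \frac{1}{3}\right) - 2\right)} = 30 \frac{-1 + \left(\frac{5}{3} - 2\right)}{2 \left(\frac{5}{3} - 2\right)} = 30 \frac{-1 - \frac{1}{3}}{2 \left(- \frac{1}{3}\right)} = 30 \cdot \frac{1}{2} \left(-3\right) \left(- \frac{4}{3}\right) = 30 \cdot 2 = 60$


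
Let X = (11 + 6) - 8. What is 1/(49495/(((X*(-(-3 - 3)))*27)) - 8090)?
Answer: -1458/11745725 ≈ -0.00012413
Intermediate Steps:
X = 9 (X = 17 - 8 = 9)
1/(49495/(((X*(-(-3 - 3)))*27)) - 8090) = 1/(49495/(((9*(-(-3 - 3)))*27)) - 8090) = 1/(49495/(((9*(-1*(-6)))*27)) - 8090) = 1/(49495/(((9*6)*27)) - 8090) = 1/(49495/((54*27)) - 8090) = 1/(49495/1458 - 8090) = 1/(-11745725/1458) = -1458/11745725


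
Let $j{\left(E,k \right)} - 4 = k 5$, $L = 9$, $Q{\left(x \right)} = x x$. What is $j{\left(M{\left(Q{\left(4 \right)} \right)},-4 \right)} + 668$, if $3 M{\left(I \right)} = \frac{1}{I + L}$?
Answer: $652$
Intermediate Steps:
$Q{\left(x \right)} = x^{2}$
$M{\left(I \right)} = \frac{1}{3 \left(9 + I\right)}$ ($M{\left(I \right)} = \frac{1}{3 \left(I + 9\right)} = \frac{1}{3 \left(9 + I\right)}$)
$j{\left(E,k \right)} = 4 + 5 k$ ($j{\left(E,k \right)} = 4 + k 5 = 4 + 5 k$)
$j{\left(M{\left(Q{\left(4 \right)} \right)},-4 \right)} + 668 = \left(4 + 5 \left(-4\right)\right) + 668 = \left(4 - 20\right) + 668 = -16 + 668 = 652$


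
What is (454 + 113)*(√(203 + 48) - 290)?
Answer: -164430 + 567*√251 ≈ -1.5545e+5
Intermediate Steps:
(454 + 113)*(√(203 + 48) - 290) = 567*(√251 - 290) = 567*(-290 + √251) = -164430 + 567*√251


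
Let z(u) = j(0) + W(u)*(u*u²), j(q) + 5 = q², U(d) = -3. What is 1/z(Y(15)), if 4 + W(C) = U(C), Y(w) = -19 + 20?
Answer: -1/12 ≈ -0.083333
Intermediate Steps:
Y(w) = 1
j(q) = -5 + q²
W(C) = -7 (W(C) = -4 - 3 = -7)
z(u) = -5 - 7*u³ (z(u) = (-5 + 0²) - 7*u*u² = (-5 + 0) - 7*u³ = -5 - 7*u³)
1/z(Y(15)) = 1/(-5 - 7*1³) = 1/(-5 - 7*1) = 1/(-5 - 7) = 1/(-12) = -1/12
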